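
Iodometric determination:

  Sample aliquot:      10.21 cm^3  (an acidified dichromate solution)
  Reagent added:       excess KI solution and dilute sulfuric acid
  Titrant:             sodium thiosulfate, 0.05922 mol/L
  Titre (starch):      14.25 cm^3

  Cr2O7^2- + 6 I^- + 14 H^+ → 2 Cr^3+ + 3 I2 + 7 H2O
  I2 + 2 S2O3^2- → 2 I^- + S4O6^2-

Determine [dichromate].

0.01378 mol/L

n(S2O3^2-) = 0.01425 × 0.05922 = 8.439 × 10^-4 mol
n(I2) = n(S2O3^2-)/2 = 4.219 × 10^-4 mol
From the 1:3 ratio, n(Cr2O7^2-) in the aliquot = 1/3 × 4.219 × 10^-4 = 1.406 × 10^-4 mol
[Cr2O7^2-] = 1.406 × 10^-4 / 0.01021 = 0.01378 mol/L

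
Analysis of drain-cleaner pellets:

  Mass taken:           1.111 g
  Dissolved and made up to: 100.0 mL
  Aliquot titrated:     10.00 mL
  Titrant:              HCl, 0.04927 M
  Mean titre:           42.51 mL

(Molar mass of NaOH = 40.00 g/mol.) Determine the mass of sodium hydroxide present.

NaOH + HCl → NaCl + H2O
n(HCl) per titration = 0.04251 × 0.04927 = 2.094 × 10^-3 mol
n(NaOH) in each aliquot = 2.094 × 10^-3 mol (1:1 ratio)
n(NaOH) in the whole flask = 2.094 × 10^-3 × 100.0/10.00 = 0.02094 mol
mass of NaOH = 0.02094 × 40.00 = 0.8378 g

0.8378 g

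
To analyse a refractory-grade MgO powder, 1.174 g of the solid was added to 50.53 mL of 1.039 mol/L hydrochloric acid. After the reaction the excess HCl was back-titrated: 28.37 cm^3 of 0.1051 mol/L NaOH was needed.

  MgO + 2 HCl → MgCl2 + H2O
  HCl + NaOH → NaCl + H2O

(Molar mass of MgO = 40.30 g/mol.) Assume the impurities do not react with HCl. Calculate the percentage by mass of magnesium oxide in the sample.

84.99 %

n(HCl) added = 0.05053 × 1.039 = 0.05250 mol
n(NaOH) used in back-titration = 0.02837 × 0.1051 = 2.982 × 10^-3 mol
n(HCl) left over = 2.982 × 10^-3 mol (1:1 ratio)
n(HCl) consumed by analyte = 0.05250 − 2.982 × 10^-3 = 0.04952 mol
From the 1:2 ratio, n(MgO) = 1/2 × 0.04952 = 0.02476 mol
mass of MgO = 0.02476 × 40.30 = 0.9978 g
% MgO = 0.9978 / 1.174 × 100 = 84.99 %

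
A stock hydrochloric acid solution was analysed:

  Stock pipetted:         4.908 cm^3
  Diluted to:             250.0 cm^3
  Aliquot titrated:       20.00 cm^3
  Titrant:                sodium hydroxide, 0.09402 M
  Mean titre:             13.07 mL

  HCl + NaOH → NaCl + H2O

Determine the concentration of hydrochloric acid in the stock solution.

3.130 M

n(NaOH) = 0.01307 × 0.09402 = 1.229 × 10^-3 mol
n(HCl) in the aliquot = 1.229 × 10^-3 mol (1:1 ratio)
[HCl]_dilute = 1.229 × 10^-3 / 0.02000 = 0.06144 mol/L
Dilution factor = 250.0 / 4.908 = 50.94
[HCl]_stock = 0.06144 × 50.94 = 3.130 mol/L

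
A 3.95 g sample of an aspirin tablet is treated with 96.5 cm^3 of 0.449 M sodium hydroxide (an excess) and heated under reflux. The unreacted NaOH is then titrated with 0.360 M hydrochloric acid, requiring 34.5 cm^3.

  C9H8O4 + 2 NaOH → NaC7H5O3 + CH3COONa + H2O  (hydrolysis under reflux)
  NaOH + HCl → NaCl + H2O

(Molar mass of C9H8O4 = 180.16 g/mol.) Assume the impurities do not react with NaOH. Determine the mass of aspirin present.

2.78 g

n(NaOH) added = 0.0965 × 0.449 = 0.0433 mol
n(HCl) used in back-titration = 0.0345 × 0.360 = 0.0124 mol
n(NaOH) left over = 0.0124 mol (1:1 ratio)
n(NaOH) consumed by analyte = 0.0433 − 0.0124 = 0.0309 mol
From the 1:2 ratio, n(C9H8O4) = 1/2 × 0.0309 = 0.0155 mol
mass of C9H8O4 = 0.0155 × 180.16 = 2.78 g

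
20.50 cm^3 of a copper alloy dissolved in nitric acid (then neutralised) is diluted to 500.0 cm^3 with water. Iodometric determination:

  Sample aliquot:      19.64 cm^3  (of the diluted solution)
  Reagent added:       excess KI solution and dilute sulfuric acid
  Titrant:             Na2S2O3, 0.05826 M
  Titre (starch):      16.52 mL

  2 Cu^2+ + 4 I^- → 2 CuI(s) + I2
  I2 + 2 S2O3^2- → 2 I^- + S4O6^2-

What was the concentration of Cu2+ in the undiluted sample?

n(S2O3^2-) = 0.01652 × 0.05826 = 9.625 × 10^-4 mol
n(I2) = n(S2O3^2-)/2 = 4.812 × 10^-4 mol
From the 2:1 ratio, n(Cu2+) in the aliquot = 2/1 × 4.812 × 10^-4 = 9.625 × 10^-4 mol
[Cu2+]_dilute = 9.625 × 10^-4 / 0.01964 = 0.04900 mol/L
[Cu2+]_original = 0.04900 × 500.0/20.50 = 1.195 mol/L

1.195 M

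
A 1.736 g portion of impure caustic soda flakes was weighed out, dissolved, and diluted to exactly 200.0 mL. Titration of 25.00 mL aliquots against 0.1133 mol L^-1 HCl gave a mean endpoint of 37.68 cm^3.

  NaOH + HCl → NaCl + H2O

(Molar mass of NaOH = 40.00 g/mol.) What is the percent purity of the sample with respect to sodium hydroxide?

n(HCl) per titration = 0.03768 × 0.1133 = 4.269 × 10^-3 mol
n(NaOH) in each aliquot = 4.269 × 10^-3 mol (1:1 ratio)
n(NaOH) in the whole flask = 4.269 × 10^-3 × 200.0/25.00 = 0.03415 mol
mass of NaOH = 0.03415 × 40.00 = 1.366 g
% NaOH = 1.366 / 1.736 × 100 = 78.69 %

78.69 %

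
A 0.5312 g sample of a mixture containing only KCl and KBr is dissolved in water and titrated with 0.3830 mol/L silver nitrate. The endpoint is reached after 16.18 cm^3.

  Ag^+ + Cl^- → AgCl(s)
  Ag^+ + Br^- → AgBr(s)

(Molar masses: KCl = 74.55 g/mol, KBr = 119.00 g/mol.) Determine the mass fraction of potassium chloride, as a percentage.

65.12 %

n(AgNO3) = 0.01618 × 0.3830 = 6.197 × 10^-3 mol
Let x = n(KCl), y = n(KBr).
Titrant: 1x + 1y = 6.197 × 10^-3;  mass: 74.55x + 119.00y = 0.5312
Solving, x = 4.640 × 10^-3 mol, y = 1.557 × 10^-3 mol
mass of KCl = 4.640 × 10^-3 × 74.55 = 0.3459 g
% KCl = 0.3459 / 0.5312 × 100 = 65.12 %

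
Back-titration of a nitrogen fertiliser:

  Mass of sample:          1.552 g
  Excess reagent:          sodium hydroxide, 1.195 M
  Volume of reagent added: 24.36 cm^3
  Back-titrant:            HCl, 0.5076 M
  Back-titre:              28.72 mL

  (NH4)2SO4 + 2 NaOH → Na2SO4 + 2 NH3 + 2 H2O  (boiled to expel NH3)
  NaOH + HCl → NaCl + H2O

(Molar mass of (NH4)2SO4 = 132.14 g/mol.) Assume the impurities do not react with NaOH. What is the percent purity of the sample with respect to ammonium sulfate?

n(NaOH) added = 0.02436 × 1.195 = 0.02911 mol
n(HCl) used in back-titration = 0.02872 × 0.5076 = 0.01458 mol
n(NaOH) left over = 0.01458 mol (1:1 ratio)
n(NaOH) consumed by analyte = 0.02911 − 0.01458 = 0.01453 mol
From the 1:2 ratio, n((NH4)2SO4) = 1/2 × 0.01453 = 7.266 × 10^-3 mol
mass of (NH4)2SO4 = 7.266 × 10^-3 × 132.14 = 0.9601 g
% (NH4)2SO4 = 0.9601 / 1.552 × 100 = 61.86 %

61.86 %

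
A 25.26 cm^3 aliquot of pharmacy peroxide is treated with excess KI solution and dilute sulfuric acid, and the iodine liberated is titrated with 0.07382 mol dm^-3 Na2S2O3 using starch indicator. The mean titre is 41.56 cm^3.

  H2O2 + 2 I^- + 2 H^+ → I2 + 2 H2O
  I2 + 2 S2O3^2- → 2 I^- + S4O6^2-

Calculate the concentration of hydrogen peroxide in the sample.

0.06073 mol/L

n(S2O3^2-) = 0.04156 × 0.07382 = 3.068 × 10^-3 mol
n(I2) = n(S2O3^2-)/2 = 1.534 × 10^-3 mol
n(H2O2) in the aliquot = 1.534 × 10^-3 mol (1:1 ratio)
[H2O2] = 1.534 × 10^-3 / 0.02526 = 0.06073 mol/L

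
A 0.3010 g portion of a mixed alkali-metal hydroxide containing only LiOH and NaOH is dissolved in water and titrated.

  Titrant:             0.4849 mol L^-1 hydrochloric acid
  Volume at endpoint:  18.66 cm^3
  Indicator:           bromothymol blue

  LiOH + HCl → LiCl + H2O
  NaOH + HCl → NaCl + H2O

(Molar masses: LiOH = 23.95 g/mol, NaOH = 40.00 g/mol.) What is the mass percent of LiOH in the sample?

30.21 %

n(HCl) = 0.01866 × 0.4849 = 9.048 × 10^-3 mol
Let x = n(LiOH), y = n(NaOH).
Titrant: 1x + 1y = 9.048 × 10^-3;  mass: 23.95x + 40.00y = 0.3010
Solving, x = 3.796 × 10^-3 mol, y = 5.252 × 10^-3 mol
mass of LiOH = 3.796 × 10^-3 × 23.95 = 0.09092 g
% LiOH = 0.09092 / 0.3010 × 100 = 30.21 %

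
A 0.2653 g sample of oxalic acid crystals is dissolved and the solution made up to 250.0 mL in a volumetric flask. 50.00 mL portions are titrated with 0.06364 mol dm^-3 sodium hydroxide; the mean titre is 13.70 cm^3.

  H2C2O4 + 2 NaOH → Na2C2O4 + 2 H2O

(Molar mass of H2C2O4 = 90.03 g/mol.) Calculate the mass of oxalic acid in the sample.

n(NaOH) per titration = 0.01370 × 0.06364 = 8.719 × 10^-4 mol
From the 1:2 ratio, n(H2C2O4) in each aliquot = 1/2 × 8.719 × 10^-4 = 4.359 × 10^-4 mol
n(H2C2O4) in the whole flask = 4.359 × 10^-4 × 250.0/50.00 = 2.180 × 10^-3 mol
mass of H2C2O4 = 2.180 × 10^-3 × 90.03 = 0.1962 g

0.1962 g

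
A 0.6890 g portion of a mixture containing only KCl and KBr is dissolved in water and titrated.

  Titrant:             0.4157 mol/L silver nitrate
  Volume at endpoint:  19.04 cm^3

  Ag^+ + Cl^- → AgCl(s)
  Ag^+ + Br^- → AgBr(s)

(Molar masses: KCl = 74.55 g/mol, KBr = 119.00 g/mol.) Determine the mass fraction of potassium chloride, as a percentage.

n(AgNO3) = 0.01904 × 0.4157 = 7.915 × 10^-3 mol
Let x = n(KCl), y = n(KBr).
Titrant: 1x + 1y = 7.915 × 10^-3;  mass: 74.55x + 119.00y = 0.6890
Solving, x = 5.689 × 10^-3 mol, y = 2.226 × 10^-3 mol
mass of KCl = 5.689 × 10^-3 × 74.55 = 0.4241 g
% KCl = 0.4241 / 0.6890 × 100 = 61.56 %

61.56 %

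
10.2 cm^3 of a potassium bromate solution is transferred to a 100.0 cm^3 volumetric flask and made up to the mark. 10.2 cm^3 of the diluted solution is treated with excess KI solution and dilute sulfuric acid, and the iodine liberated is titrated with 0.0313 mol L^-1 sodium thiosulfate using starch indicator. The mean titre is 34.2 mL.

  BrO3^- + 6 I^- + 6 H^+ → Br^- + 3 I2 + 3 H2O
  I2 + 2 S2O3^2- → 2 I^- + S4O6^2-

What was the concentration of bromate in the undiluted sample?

n(S2O3^2-) = 0.0342 × 0.0313 = 1.07 × 10^-3 mol
n(I2) = n(S2O3^2-)/2 = 5.35 × 10^-4 mol
From the 1:3 ratio, n(BrO3^-) in the aliquot = 1/3 × 5.35 × 10^-4 = 1.78 × 10^-4 mol
[BrO3^-]_dilute = 1.78 × 10^-4 / 0.0102 = 0.0175 mol/L
[BrO3^-]_original = 0.0175 × 100.0/10.2 = 0.171 mol/L

0.171 mol/L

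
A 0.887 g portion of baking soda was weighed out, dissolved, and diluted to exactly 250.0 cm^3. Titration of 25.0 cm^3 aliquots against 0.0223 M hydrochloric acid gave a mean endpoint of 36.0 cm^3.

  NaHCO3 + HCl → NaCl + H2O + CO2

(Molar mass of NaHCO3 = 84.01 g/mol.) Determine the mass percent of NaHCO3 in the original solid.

n(HCl) per titration = 0.0360 × 0.0223 = 8.03 × 10^-4 mol
n(NaHCO3) in each aliquot = 8.03 × 10^-4 mol (1:1 ratio)
n(NaHCO3) in the whole flask = 8.03 × 10^-4 × 250.0/25.0 = 8.03 × 10^-3 mol
mass of NaHCO3 = 8.03 × 10^-3 × 84.01 = 0.674 g
% NaHCO3 = 0.674 / 0.887 × 100 = 76.0 %

76.0 %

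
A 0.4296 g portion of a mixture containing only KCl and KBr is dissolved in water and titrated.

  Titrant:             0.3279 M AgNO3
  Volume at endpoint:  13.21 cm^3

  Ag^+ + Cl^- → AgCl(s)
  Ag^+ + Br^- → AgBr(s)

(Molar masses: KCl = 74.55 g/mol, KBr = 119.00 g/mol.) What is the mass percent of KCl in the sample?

n(AgNO3) = 0.01321 × 0.3279 = 4.332 × 10^-3 mol
Let x = n(KCl), y = n(KBr).
Titrant: 1x + 1y = 4.332 × 10^-3;  mass: 74.55x + 119.00y = 0.4296
Solving, x = 1.932 × 10^-3 mol, y = 2.400 × 10^-3 mol
mass of KCl = 1.932 × 10^-3 × 74.55 = 0.1440 g
% KCl = 0.1440 / 0.4296 × 100 = 33.52 %

33.52 %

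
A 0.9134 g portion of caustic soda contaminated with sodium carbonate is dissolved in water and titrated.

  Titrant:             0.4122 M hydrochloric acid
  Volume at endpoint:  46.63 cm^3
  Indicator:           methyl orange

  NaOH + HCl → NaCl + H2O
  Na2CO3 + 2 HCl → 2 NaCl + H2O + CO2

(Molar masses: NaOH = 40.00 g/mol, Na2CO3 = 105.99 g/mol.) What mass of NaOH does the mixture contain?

n(HCl) = 0.04663 × 0.4122 = 0.01922 mol
Let x = n(NaOH), y = n(Na2CO3).
Titrant: 1x + 2y = 0.01922;  mass: 40.00x + 105.99y = 0.9134
Solving, x = 8.096 × 10^-3 mol, y = 5.562 × 10^-3 mol
mass of NaOH = 8.096 × 10^-3 × 40.00 = 0.3239 g

0.3239 g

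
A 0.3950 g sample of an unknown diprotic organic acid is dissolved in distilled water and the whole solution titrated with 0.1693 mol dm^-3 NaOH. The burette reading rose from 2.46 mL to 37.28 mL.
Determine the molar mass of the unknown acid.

134.0 g/mol

n(NaOH) = 0.03482 L × 0.1693 mol/L = 5.895 × 10^-3 mol
From the 1:2 ratio, n(H2A) = 1/2 × 5.895 × 10^-3 = 2.948 × 10^-3 mol
M = m / n = 0.3950 g / 2.948 × 10^-3 mol = 134.0 g/mol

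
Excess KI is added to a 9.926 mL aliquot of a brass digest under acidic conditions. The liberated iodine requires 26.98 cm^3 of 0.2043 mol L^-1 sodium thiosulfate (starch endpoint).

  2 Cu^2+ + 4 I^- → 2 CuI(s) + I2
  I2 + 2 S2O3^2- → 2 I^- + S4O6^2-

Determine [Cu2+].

0.5553 mol/L

n(S2O3^2-) = 0.02698 × 0.2043 = 5.512 × 10^-3 mol
n(I2) = n(S2O3^2-)/2 = 2.756 × 10^-3 mol
From the 2:1 ratio, n(Cu2+) in the aliquot = 2/1 × 2.756 × 10^-3 = 5.512 × 10^-3 mol
[Cu2+] = 5.512 × 10^-3 / 0.009926 = 0.5553 mol/L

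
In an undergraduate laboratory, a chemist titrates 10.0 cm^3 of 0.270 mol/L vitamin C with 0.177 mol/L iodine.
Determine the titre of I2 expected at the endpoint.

C6H8O6 + I2 → C6H6O6 + 2 HI
n(C6H8O6) = 0.0100 L × 0.270 mol/L = 2.70 × 10^-3 mol
n(I2) = 2.70 × 10^-3 mol (1:1 stoichiometry)
V(I2) = 2.70 × 10^-3 mol / 0.177 mol/L = 0.0153 L = 15.3 mL

15.3 mL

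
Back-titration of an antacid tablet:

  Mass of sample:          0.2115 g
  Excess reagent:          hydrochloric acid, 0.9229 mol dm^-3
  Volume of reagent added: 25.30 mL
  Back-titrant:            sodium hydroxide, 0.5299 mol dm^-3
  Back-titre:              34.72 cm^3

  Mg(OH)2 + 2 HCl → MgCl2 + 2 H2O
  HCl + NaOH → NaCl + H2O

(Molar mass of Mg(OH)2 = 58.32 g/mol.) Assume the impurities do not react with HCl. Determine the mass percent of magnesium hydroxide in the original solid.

68.26 %

n(HCl) added = 0.02530 × 0.9229 = 0.02335 mol
n(NaOH) used in back-titration = 0.03472 × 0.5299 = 0.01840 mol
n(HCl) left over = 0.01840 mol (1:1 ratio)
n(HCl) consumed by analyte = 0.02335 − 0.01840 = 4.951 × 10^-3 mol
From the 1:2 ratio, n(Mg(OH)2) = 1/2 × 4.951 × 10^-3 = 2.476 × 10^-3 mol
mass of Mg(OH)2 = 2.476 × 10^-3 × 58.32 = 0.1444 g
% Mg(OH)2 = 0.1444 / 0.2115 × 100 = 68.26 %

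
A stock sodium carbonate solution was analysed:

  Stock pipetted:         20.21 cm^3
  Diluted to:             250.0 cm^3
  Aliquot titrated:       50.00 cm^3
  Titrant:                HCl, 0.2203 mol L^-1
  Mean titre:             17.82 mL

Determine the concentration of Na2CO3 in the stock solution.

Na2CO3 + 2 HCl → 2 NaCl + H2O + CO2
n(HCl) = 0.01782 × 0.2203 = 3.926 × 10^-3 mol
From the 1:2 ratio, n(Na2CO3) in the aliquot = 1/2 × 3.926 × 10^-3 = 1.963 × 10^-3 mol
[Na2CO3]_dilute = 1.963 × 10^-3 / 0.05000 = 0.03926 mol/L
Dilution factor = 250.0 / 20.21 = 12.37
[Na2CO3]_stock = 0.03926 × 12.37 = 0.4856 mol/L

0.4856 mol/L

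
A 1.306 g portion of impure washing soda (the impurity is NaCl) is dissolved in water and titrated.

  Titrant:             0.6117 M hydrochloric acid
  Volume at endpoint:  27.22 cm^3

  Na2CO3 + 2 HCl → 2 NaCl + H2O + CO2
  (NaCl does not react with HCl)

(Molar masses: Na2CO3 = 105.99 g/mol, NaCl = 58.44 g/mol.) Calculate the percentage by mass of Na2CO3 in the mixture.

n(HCl) = 0.02722 × 0.6117 = 0.01665 mol
Let x = n(Na2CO3), y = n(NaCl).
Titrant: 2x = 0.01665;  mass: 105.99x + 58.44y = 1.306
Solving, x = 8.325 × 10^-3 mol, y = 7.249 × 10^-3 mol
mass of Na2CO3 = 8.325 × 10^-3 × 105.99 = 0.8824 g
% Na2CO3 = 0.8824 / 1.306 × 100 = 67.56 %

67.56 %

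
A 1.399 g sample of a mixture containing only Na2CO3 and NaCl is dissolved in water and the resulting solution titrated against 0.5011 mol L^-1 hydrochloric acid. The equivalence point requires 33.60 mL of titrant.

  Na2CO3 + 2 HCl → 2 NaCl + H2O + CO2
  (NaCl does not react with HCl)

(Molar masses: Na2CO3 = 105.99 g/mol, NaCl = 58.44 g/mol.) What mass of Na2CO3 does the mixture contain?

0.8923 g

n(HCl) = 0.03360 × 0.5011 = 0.01684 mol
Let x = n(Na2CO3), y = n(NaCl).
Titrant: 2x = 0.01684;  mass: 105.99x + 58.44y = 1.399
Solving, x = 8.418 × 10^-3 mol, y = 8.671 × 10^-3 mol
mass of Na2CO3 = 8.418 × 10^-3 × 105.99 = 0.8923 g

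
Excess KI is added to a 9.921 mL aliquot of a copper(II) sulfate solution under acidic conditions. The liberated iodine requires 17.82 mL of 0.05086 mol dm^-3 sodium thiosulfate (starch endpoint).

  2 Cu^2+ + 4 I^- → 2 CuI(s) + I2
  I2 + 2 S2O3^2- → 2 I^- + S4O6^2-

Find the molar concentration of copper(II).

0.09135 mol/L

n(S2O3^2-) = 0.01782 × 0.05086 = 9.063 × 10^-4 mol
n(I2) = n(S2O3^2-)/2 = 4.532 × 10^-4 mol
From the 2:1 ratio, n(Cu2+) in the aliquot = 2/1 × 4.532 × 10^-4 = 9.063 × 10^-4 mol
[Cu2+] = 9.063 × 10^-4 / 0.009921 = 0.09135 mol/L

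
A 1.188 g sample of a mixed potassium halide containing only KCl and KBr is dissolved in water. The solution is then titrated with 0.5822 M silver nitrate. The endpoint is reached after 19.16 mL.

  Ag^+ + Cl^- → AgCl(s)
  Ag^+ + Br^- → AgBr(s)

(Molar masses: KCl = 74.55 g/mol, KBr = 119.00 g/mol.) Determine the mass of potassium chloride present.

0.2339 g

n(AgNO3) = 0.01916 × 0.5822 = 0.01115 mol
Let x = n(KCl), y = n(KBr).
Titrant: 1x + 1y = 0.01115;  mass: 74.55x + 119.00y = 1.188
Solving, x = 3.137 × 10^-3 mol, y = 8.018 × 10^-3 mol
mass of KCl = 3.137 × 10^-3 × 74.55 = 0.2339 g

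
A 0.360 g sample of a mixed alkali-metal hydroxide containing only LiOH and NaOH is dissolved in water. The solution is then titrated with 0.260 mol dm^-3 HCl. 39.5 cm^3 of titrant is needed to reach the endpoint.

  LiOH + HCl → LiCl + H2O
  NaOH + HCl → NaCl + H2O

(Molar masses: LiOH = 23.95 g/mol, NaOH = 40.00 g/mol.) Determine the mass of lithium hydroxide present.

0.0758 g

n(HCl) = 0.0395 × 0.260 = 0.0103 mol
Let x = n(LiOH), y = n(NaOH).
Titrant: 1x + 1y = 0.0103;  mass: 23.95x + 40.00y = 0.360
Solving, x = 3.17 × 10^-3 mol, y = 7.10 × 10^-3 mol
mass of LiOH = 3.17 × 10^-3 × 23.95 = 0.0758 g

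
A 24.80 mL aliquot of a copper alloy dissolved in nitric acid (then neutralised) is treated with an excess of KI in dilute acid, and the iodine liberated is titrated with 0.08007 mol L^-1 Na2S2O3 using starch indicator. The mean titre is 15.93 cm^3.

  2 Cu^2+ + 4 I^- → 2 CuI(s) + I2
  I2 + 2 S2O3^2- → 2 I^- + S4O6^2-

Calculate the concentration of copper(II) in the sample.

0.05143 mol/L

n(S2O3^2-) = 0.01593 × 0.08007 = 1.276 × 10^-3 mol
n(I2) = n(S2O3^2-)/2 = 6.378 × 10^-4 mol
From the 2:1 ratio, n(Cu2+) in the aliquot = 2/1 × 6.378 × 10^-4 = 1.276 × 10^-3 mol
[Cu2+] = 1.276 × 10^-3 / 0.02480 = 0.05143 mol/L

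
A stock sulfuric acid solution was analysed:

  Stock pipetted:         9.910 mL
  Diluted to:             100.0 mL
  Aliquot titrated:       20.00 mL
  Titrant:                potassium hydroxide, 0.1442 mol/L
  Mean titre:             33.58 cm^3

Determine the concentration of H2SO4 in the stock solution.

1.222 mol/L

H2SO4 + 2 KOH → K2SO4 + 2 H2O
n(KOH) = 0.03358 × 0.1442 = 4.842 × 10^-3 mol
From the 1:2 ratio, n(H2SO4) in the aliquot = 1/2 × 4.842 × 10^-3 = 2.421 × 10^-3 mol
[H2SO4]_dilute = 2.421 × 10^-3 / 0.02000 = 0.1211 mol/L
Dilution factor = 100.0 / 9.910 = 10.09
[H2SO4]_stock = 0.1211 × 10.09 = 1.222 mol/L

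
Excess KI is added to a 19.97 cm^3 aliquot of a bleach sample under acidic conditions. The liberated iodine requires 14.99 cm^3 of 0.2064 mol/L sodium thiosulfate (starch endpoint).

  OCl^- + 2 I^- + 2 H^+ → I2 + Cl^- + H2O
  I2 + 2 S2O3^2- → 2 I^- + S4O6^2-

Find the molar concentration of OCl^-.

n(S2O3^2-) = 0.01499 × 0.2064 = 3.094 × 10^-3 mol
n(I2) = n(S2O3^2-)/2 = 1.547 × 10^-3 mol
n(OCl^-) in the aliquot = 1.547 × 10^-3 mol (1:1 ratio)
[OCl^-] = 1.547 × 10^-3 / 0.01997 = 0.07746 mol/L

0.07746 mol/L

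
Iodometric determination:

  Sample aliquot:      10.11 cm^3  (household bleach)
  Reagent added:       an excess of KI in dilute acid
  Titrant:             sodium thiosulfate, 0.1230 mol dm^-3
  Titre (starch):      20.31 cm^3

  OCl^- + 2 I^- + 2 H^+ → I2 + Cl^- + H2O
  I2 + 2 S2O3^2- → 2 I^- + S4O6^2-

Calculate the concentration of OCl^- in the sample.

n(S2O3^2-) = 0.02031 × 0.1230 = 2.498 × 10^-3 mol
n(I2) = n(S2O3^2-)/2 = 1.249 × 10^-3 mol
n(OCl^-) in the aliquot = 1.249 × 10^-3 mol (1:1 ratio)
[OCl^-] = 1.249 × 10^-3 / 0.01011 = 0.1235 mol/L

0.1235 mol/L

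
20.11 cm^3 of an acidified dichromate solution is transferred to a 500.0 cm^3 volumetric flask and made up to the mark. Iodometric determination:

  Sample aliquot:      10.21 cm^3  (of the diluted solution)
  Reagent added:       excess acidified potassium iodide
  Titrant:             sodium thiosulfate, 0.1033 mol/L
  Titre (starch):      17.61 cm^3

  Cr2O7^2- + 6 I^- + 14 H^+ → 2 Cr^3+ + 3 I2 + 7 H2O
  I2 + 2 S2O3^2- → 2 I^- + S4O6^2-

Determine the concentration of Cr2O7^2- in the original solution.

0.7383 mol/L

n(S2O3^2-) = 0.01761 × 0.1033 = 1.819 × 10^-3 mol
n(I2) = n(S2O3^2-)/2 = 9.096 × 10^-4 mol
From the 1:3 ratio, n(Cr2O7^2-) in the aliquot = 1/3 × 9.096 × 10^-4 = 3.032 × 10^-4 mol
[Cr2O7^2-]_dilute = 3.032 × 10^-4 / 0.01021 = 0.02969 mol/L
[Cr2O7^2-]_original = 0.02969 × 500.0/20.11 = 0.7383 mol/L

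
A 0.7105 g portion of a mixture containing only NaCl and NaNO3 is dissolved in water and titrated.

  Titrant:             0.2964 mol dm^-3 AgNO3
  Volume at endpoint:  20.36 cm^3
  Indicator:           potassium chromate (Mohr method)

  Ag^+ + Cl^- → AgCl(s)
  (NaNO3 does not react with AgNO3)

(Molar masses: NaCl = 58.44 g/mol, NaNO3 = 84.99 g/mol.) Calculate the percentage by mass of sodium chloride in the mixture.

49.64 %

n(AgNO3) = 0.02036 × 0.2964 = 6.035 × 10^-3 mol
Let x = n(NaCl), y = n(NaNO3).
Titrant: 1x = 6.035 × 10^-3;  mass: 58.44x + 84.99y = 0.7105
Solving, x = 6.035 × 10^-3 mol, y = 4.210 × 10^-3 mol
mass of NaCl = 6.035 × 10^-3 × 58.44 = 0.3527 g
% NaCl = 0.3527 / 0.7105 × 100 = 49.64 %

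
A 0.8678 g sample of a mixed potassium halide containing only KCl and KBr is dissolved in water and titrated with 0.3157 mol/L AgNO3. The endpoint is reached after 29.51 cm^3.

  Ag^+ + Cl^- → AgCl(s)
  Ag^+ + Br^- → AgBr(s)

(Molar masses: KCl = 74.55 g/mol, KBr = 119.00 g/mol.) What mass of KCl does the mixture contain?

n(AgNO3) = 0.02951 × 0.3157 = 9.316 × 10^-3 mol
Let x = n(KCl), y = n(KBr).
Titrant: 1x + 1y = 9.316 × 10^-3;  mass: 74.55x + 119.00y = 0.8678
Solving, x = 5.418 × 10^-3 mol, y = 3.898 × 10^-3 mol
mass of KCl = 5.418 × 10^-3 × 74.55 = 0.4039 g

0.4039 g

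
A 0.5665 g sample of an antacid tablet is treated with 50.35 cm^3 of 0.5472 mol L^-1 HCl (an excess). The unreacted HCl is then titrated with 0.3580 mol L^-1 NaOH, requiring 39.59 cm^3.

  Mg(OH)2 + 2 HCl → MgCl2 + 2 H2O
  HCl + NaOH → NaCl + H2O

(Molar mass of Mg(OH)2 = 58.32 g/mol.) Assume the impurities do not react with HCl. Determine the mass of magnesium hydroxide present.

n(HCl) added = 0.05035 × 0.5472 = 0.02755 mol
n(NaOH) used in back-titration = 0.03959 × 0.3580 = 0.01417 mol
n(HCl) left over = 0.01417 mol (1:1 ratio)
n(HCl) consumed by analyte = 0.02755 − 0.01417 = 0.01338 mol
From the 1:2 ratio, n(Mg(OH)2) = 1/2 × 0.01338 = 6.689 × 10^-3 mol
mass of Mg(OH)2 = 6.689 × 10^-3 × 58.32 = 0.3901 g

0.3901 g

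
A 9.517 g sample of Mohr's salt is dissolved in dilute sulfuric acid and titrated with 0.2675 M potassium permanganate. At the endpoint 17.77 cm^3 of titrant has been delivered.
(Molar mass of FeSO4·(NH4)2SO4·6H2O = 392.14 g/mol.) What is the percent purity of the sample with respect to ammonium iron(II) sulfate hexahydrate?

MnO4^- + 5 Fe^2+ + 8 H^+ → Mn^2+ + 5 Fe^3+ + 4 H2O
n(KMnO4) = 0.01777 L × 0.2675 mol/L = 4.753 × 10^-3 mol
From the 5:1 ratio, n(FeSO4·(NH4)2SO4·6H2O) = 5/1 × 4.753 × 10^-3 = 0.02377 mol
mass of FeSO4·(NH4)2SO4·6H2O = 0.02377 × 392.14 g/mol = 9.320 g
% FeSO4·(NH4)2SO4·6H2O = 9.320 / 9.517 × 100 = 97.93 %

97.93 %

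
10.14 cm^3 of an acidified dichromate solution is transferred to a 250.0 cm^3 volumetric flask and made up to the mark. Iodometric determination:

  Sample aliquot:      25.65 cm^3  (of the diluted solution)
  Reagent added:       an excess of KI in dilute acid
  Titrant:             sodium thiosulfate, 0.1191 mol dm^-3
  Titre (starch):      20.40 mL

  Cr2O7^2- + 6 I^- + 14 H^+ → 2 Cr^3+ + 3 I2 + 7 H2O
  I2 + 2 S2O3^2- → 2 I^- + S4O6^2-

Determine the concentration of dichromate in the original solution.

0.3892 mol/L

n(S2O3^2-) = 0.02040 × 0.1191 = 2.430 × 10^-3 mol
n(I2) = n(S2O3^2-)/2 = 1.215 × 10^-3 mol
From the 1:3 ratio, n(Cr2O7^2-) in the aliquot = 1/3 × 1.215 × 10^-3 = 4.049 × 10^-4 mol
[Cr2O7^2-]_dilute = 4.049 × 10^-4 / 0.02565 = 0.01579 mol/L
[Cr2O7^2-]_original = 0.01579 × 250.0/10.14 = 0.3892 mol/L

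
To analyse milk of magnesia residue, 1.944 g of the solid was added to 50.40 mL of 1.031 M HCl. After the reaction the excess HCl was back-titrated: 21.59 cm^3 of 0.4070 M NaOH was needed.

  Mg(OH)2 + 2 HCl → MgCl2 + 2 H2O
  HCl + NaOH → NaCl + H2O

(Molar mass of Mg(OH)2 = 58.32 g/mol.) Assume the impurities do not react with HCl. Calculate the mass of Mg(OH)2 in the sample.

1.259 g

n(HCl) added = 0.05040 × 1.031 = 0.05196 mol
n(NaOH) used in back-titration = 0.02159 × 0.4070 = 8.787 × 10^-3 mol
n(HCl) left over = 8.787 × 10^-3 mol (1:1 ratio)
n(HCl) consumed by analyte = 0.05196 − 8.787 × 10^-3 = 0.04318 mol
From the 1:2 ratio, n(Mg(OH)2) = 1/2 × 0.04318 = 0.02159 mol
mass of Mg(OH)2 = 0.02159 × 58.32 = 1.259 g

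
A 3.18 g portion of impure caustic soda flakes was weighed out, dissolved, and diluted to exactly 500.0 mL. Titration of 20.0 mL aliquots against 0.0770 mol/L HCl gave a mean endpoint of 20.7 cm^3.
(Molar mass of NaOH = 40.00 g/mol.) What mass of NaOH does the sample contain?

NaOH + HCl → NaCl + H2O
n(HCl) per titration = 0.0207 × 0.0770 = 1.59 × 10^-3 mol
n(NaOH) in each aliquot = 1.59 × 10^-3 mol (1:1 ratio)
n(NaOH) in the whole flask = 1.59 × 10^-3 × 500.0/20.0 = 0.0398 mol
mass of NaOH = 0.0398 × 40.00 = 1.59 g

1.59 g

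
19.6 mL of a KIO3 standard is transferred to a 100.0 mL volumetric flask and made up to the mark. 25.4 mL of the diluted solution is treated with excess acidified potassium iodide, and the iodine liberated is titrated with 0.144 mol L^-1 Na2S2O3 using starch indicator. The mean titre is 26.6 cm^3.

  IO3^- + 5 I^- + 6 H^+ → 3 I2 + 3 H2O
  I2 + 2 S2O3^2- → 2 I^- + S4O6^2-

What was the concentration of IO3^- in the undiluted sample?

0.128 mol/L

n(S2O3^2-) = 0.0266 × 0.144 = 3.83 × 10^-3 mol
n(I2) = n(S2O3^2-)/2 = 1.92 × 10^-3 mol
From the 1:3 ratio, n(IO3^-) in the aliquot = 1/3 × 1.92 × 10^-3 = 6.38 × 10^-4 mol
[IO3^-]_dilute = 6.38 × 10^-4 / 0.0254 = 0.0251 mol/L
[IO3^-]_original = 0.0251 × 100.0/19.6 = 0.128 mol/L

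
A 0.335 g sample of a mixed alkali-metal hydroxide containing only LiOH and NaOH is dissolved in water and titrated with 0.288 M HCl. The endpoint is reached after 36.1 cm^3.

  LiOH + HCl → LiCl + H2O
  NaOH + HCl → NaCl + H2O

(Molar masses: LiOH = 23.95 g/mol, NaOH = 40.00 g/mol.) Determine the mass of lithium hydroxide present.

n(HCl) = 0.0361 × 0.288 = 0.0104 mol
Let x = n(LiOH), y = n(NaOH).
Titrant: 1x + 1y = 0.0104;  mass: 23.95x + 40.00y = 0.335
Solving, x = 5.04 × 10^-3 mol, y = 5.36 × 10^-3 mol
mass of LiOH = 5.04 × 10^-3 × 23.95 = 0.121 g

0.121 g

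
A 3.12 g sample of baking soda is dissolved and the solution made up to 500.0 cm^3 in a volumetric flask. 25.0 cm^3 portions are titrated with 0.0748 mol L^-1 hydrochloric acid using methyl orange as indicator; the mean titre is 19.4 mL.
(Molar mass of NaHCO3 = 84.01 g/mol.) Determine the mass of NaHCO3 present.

2.44 g

NaHCO3 + HCl → NaCl + H2O + CO2
n(HCl) per titration = 0.0194 × 0.0748 = 1.45 × 10^-3 mol
n(NaHCO3) in each aliquot = 1.45 × 10^-3 mol (1:1 ratio)
n(NaHCO3) in the whole flask = 1.45 × 10^-3 × 500.0/25.0 = 0.0290 mol
mass of NaHCO3 = 0.0290 × 84.01 = 2.44 g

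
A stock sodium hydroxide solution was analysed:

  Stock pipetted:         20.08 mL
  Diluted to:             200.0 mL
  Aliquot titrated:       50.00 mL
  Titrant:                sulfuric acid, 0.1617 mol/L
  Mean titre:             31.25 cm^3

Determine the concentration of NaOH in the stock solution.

2.013 mol/L

2 NaOH + H2SO4 → Na2SO4 + 2 H2O
n(H2SO4) = 0.03125 × 0.1617 = 5.053 × 10^-3 mol
From the 2:1 ratio, n(NaOH) in the aliquot = 2/1 × 5.053 × 10^-3 = 0.01011 mol
[NaOH]_dilute = 0.01011 / 0.05000 = 0.2021 mol/L
Dilution factor = 200.0 / 20.08 = 9.960
[NaOH]_stock = 0.2021 × 9.960 = 2.013 mol/L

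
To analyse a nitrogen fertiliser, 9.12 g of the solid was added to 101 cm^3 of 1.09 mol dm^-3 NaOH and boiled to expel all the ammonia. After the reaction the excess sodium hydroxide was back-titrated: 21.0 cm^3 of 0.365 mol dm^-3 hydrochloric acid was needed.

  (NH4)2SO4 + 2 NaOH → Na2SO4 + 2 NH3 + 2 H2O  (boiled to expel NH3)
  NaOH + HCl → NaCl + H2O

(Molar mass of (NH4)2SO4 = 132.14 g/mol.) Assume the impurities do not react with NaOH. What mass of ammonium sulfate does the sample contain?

n(NaOH) added = 0.101 × 1.09 = 0.110 mol
n(HCl) used in back-titration = 0.0210 × 0.365 = 7.67 × 10^-3 mol
n(NaOH) left over = 7.67 × 10^-3 mol (1:1 ratio)
n(NaOH) consumed by analyte = 0.110 − 7.67 × 10^-3 = 0.102 mol
From the 1:2 ratio, n((NH4)2SO4) = 1/2 × 0.102 = 0.0512 mol
mass of (NH4)2SO4 = 0.0512 × 132.14 = 6.77 g

6.77 g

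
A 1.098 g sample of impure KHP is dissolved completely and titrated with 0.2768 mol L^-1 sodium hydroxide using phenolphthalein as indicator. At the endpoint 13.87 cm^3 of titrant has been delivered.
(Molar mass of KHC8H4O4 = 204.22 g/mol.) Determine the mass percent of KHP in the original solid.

71.41 %

KHC8H4O4 + NaOH → KNaC8H4O4 + H2O
n(NaOH) = 0.01387 L × 0.2768 mol/L = 3.839 × 10^-3 mol
n(KHC8H4O4) = 3.839 × 10^-3 mol (1:1 ratio)
mass of KHC8H4O4 = 3.839 × 10^-3 × 204.22 g/mol = 0.7840 g
% KHC8H4O4 = 0.7840 / 1.098 × 100 = 71.41 %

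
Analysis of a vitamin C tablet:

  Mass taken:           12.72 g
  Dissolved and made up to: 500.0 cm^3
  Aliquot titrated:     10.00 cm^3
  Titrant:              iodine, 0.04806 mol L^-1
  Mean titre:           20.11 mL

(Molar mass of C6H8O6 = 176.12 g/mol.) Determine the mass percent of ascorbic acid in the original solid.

C6H8O6 + I2 → C6H6O6 + 2 HI
n(I2) per titration = 0.02011 × 0.04806 = 9.665 × 10^-4 mol
n(C6H8O6) in each aliquot = 9.665 × 10^-4 mol (1:1 ratio)
n(C6H8O6) in the whole flask = 9.665 × 10^-4 × 500.0/10.00 = 0.04832 mol
mass of C6H8O6 = 0.04832 × 176.12 = 8.511 g
% C6H8O6 = 8.511 / 12.72 × 100 = 66.91 %

66.91 %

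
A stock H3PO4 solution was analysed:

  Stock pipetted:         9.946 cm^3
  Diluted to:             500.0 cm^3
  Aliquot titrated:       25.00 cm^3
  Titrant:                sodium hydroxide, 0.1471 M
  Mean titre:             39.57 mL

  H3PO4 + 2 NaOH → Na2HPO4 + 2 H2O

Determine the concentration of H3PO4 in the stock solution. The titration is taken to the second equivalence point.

5.852 M

n(NaOH) = 0.03957 × 0.1471 = 5.821 × 10^-3 mol
From the 1:2 ratio, n(H3PO4) in the aliquot = 1/2 × 5.821 × 10^-3 = 2.910 × 10^-3 mol
[H3PO4]_dilute = 2.910 × 10^-3 / 0.02500 = 0.1164 mol/L
Dilution factor = 500.0 / 9.946 = 50.27
[H3PO4]_stock = 0.1164 × 50.27 = 5.852 mol/L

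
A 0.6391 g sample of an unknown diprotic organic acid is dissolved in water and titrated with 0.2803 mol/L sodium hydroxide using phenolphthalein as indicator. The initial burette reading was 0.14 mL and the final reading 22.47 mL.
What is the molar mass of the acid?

n(NaOH) = 0.02233 L × 0.2803 mol/L = 6.259 × 10^-3 mol
From the 1:2 ratio, n(H2A) = 1/2 × 6.259 × 10^-3 = 3.130 × 10^-3 mol
M = m / n = 0.6391 g / 3.130 × 10^-3 mol = 204.2 g/mol

204.2 g/mol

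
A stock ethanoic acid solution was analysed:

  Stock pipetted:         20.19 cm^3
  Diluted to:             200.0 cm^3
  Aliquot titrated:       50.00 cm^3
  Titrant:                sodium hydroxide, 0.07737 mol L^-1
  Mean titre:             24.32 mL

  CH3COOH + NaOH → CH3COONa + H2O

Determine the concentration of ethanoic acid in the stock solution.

0.3728 mol/L

n(NaOH) = 0.02432 × 0.07737 = 1.882 × 10^-3 mol
n(CH3COOH) in the aliquot = 1.882 × 10^-3 mol (1:1 ratio)
[CH3COOH]_dilute = 1.882 × 10^-3 / 0.05000 = 0.03763 mol/L
Dilution factor = 200.0 / 20.19 = 9.906
[CH3COOH]_stock = 0.03763 × 9.906 = 0.3728 mol/L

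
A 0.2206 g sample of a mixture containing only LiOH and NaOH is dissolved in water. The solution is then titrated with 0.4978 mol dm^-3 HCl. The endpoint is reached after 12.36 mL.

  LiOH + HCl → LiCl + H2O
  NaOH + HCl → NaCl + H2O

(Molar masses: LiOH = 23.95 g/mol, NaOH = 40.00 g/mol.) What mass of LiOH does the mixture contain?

0.03807 g

n(HCl) = 0.01236 × 0.4978 = 6.153 × 10^-3 mol
Let x = n(LiOH), y = n(NaOH).
Titrant: 1x + 1y = 6.153 × 10^-3;  mass: 23.95x + 40.00y = 0.2206
Solving, x = 1.590 × 10^-3 mol, y = 4.563 × 10^-3 mol
mass of LiOH = 1.590 × 10^-3 × 23.95 = 0.03807 g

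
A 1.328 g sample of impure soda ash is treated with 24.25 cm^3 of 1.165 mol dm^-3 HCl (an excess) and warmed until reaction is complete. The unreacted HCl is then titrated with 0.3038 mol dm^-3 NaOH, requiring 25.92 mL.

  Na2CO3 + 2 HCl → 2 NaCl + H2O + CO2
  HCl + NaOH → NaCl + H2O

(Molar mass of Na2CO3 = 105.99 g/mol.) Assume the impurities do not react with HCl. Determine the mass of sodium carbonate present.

n(HCl) added = 0.02425 × 1.165 = 0.02825 mol
n(NaOH) used in back-titration = 0.02592 × 0.3038 = 7.874 × 10^-3 mol
n(HCl) left over = 7.874 × 10^-3 mol (1:1 ratio)
n(HCl) consumed by analyte = 0.02825 − 7.874 × 10^-3 = 0.02038 mol
From the 1:2 ratio, n(Na2CO3) = 1/2 × 0.02038 = 0.01019 mol
mass of Na2CO3 = 0.01019 × 105.99 = 1.080 g

1.080 g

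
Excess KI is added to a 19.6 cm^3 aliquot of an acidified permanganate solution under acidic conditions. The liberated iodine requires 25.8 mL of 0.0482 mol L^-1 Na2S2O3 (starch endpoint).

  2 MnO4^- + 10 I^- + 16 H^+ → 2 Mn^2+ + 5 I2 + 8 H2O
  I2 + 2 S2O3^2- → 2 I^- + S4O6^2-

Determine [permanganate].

0.0127 mol/L

n(S2O3^2-) = 0.0258 × 0.0482 = 1.24 × 10^-3 mol
n(I2) = n(S2O3^2-)/2 = 6.22 × 10^-4 mol
From the 2:5 ratio, n(MnO4^-) in the aliquot = 2/5 × 6.22 × 10^-4 = 2.49 × 10^-4 mol
[MnO4^-] = 2.49 × 10^-4 / 0.0196 = 0.0127 mol/L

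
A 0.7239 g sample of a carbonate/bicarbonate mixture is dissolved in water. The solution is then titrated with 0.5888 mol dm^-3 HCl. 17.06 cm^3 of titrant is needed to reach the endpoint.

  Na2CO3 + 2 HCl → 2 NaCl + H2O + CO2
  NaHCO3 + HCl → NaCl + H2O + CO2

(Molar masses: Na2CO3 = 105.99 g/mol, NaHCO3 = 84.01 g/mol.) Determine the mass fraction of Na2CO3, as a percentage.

28.32 %

n(HCl) = 0.01706 × 0.5888 = 0.01004 mol
Let x = n(Na2CO3), y = n(NaHCO3).
Titrant: 2x + 1y = 0.01004;  mass: 105.99x + 84.01y = 0.7239
Solving, x = 1.934 × 10^-3 mol, y = 6.177 × 10^-3 mol
mass of Na2CO3 = 1.934 × 10^-3 × 105.99 = 0.2050 g
% Na2CO3 = 0.2050 / 0.7239 × 100 = 28.32 %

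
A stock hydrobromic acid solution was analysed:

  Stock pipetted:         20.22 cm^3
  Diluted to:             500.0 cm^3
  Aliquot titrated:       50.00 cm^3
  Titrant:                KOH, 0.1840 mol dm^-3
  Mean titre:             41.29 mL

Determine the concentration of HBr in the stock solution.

HBr + KOH → KBr + H2O
n(KOH) = 0.04129 × 0.1840 = 7.597 × 10^-3 mol
n(HBr) in the aliquot = 7.597 × 10^-3 mol (1:1 ratio)
[HBr]_dilute = 7.597 × 10^-3 / 0.05000 = 0.1519 mol/L
Dilution factor = 500.0 / 20.22 = 24.73
[HBr]_stock = 0.1519 × 24.73 = 3.757 mol/L

3.757 mol/L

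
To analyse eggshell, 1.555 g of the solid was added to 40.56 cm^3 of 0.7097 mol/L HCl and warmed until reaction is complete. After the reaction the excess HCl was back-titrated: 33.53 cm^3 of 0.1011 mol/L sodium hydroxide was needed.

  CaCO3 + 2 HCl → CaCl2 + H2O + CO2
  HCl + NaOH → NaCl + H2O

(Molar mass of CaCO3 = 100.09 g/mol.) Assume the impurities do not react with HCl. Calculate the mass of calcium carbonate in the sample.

n(HCl) added = 0.04056 × 0.7097 = 0.02879 mol
n(NaOH) used in back-titration = 0.03353 × 0.1011 = 3.390 × 10^-3 mol
n(HCl) left over = 3.390 × 10^-3 mol (1:1 ratio)
n(HCl) consumed by analyte = 0.02879 − 3.390 × 10^-3 = 0.02540 mol
From the 1:2 ratio, n(CaCO3) = 1/2 × 0.02540 = 0.01270 mol
mass of CaCO3 = 0.01270 × 100.09 = 1.271 g

1.271 g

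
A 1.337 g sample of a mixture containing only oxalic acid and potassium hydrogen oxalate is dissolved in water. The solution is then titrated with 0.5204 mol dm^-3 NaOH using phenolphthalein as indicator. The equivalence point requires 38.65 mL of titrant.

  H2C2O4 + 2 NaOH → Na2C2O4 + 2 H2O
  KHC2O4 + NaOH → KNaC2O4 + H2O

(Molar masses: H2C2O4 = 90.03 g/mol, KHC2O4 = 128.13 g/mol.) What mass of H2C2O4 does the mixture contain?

0.6717 g

n(NaOH) = 0.03865 × 0.5204 = 0.02011 mol
Let x = n(H2C2O4), y = n(KHC2O4).
Titrant: 2x + 1y = 0.02011;  mass: 90.03x + 128.13y = 1.337
Solving, x = 7.460 × 10^-3 mol, y = 5.193 × 10^-3 mol
mass of H2C2O4 = 7.460 × 10^-3 × 90.03 = 0.6717 g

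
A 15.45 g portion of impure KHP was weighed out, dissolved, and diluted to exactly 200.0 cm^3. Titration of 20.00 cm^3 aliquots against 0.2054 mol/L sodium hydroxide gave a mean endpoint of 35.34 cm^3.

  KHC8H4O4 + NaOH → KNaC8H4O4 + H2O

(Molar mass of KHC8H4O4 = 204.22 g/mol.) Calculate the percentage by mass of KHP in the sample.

n(NaOH) per titration = 0.03534 × 0.2054 = 7.259 × 10^-3 mol
n(KHC8H4O4) in each aliquot = 7.259 × 10^-3 mol (1:1 ratio)
n(KHC8H4O4) in the whole flask = 7.259 × 10^-3 × 200.0/20.00 = 0.07259 mol
mass of KHC8H4O4 = 0.07259 × 204.22 = 14.82 g
% KHC8H4O4 = 14.82 / 15.45 × 100 = 95.95 %

95.95 %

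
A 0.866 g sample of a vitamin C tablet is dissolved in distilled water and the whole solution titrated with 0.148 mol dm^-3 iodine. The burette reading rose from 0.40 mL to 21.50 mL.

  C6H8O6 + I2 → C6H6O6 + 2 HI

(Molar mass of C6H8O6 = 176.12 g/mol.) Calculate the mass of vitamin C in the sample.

n(I2) = 0.0211 L × 0.148 mol/L = 3.12 × 10^-3 mol
n(C6H8O6) = 3.12 × 10^-3 mol (1:1 ratio)
mass of C6H8O6 = 3.12 × 10^-3 × 176.12 g/mol = 0.550 g

0.550 g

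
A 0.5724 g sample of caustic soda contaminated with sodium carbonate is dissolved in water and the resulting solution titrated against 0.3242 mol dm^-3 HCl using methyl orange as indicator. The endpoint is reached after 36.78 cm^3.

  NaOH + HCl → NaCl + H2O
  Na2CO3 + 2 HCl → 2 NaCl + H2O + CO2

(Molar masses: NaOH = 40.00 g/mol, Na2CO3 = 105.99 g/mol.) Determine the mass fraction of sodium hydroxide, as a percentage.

32.01 %

n(HCl) = 0.03678 × 0.3242 = 0.01192 mol
Let x = n(NaOH), y = n(Na2CO3).
Titrant: 1x + 2y = 0.01192;  mass: 40.00x + 105.99y = 0.5724
Solving, x = 4.580 × 10^-3 mol, y = 3.672 × 10^-3 mol
mass of NaOH = 4.580 × 10^-3 × 40.00 = 0.1832 g
% NaOH = 0.1832 / 0.5724 × 100 = 32.01 %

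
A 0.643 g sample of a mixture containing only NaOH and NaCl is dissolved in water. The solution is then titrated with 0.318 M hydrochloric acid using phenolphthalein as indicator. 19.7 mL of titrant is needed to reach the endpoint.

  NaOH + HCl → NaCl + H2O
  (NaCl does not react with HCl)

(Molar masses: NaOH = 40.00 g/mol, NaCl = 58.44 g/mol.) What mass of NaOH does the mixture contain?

0.251 g

n(HCl) = 0.0197 × 0.318 = 6.26 × 10^-3 mol
Let x = n(NaOH), y = n(NaCl).
Titrant: 1x = 6.26 × 10^-3;  mass: 40.00x + 58.44y = 0.643
Solving, x = 6.26 × 10^-3 mol, y = 6.71 × 10^-3 mol
mass of NaOH = 6.26 × 10^-3 × 40.00 = 0.251 g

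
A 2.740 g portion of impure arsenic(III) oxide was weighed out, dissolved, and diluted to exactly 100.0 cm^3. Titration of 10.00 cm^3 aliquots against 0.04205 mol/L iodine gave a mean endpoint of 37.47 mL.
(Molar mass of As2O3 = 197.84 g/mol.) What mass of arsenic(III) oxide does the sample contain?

As2O3 + 2 I2 + 2 H2O → As2O5 + 4 HI
n(I2) per titration = 0.03747 × 0.04205 = 1.576 × 10^-3 mol
From the 1:2 ratio, n(As2O3) in each aliquot = 1/2 × 1.576 × 10^-3 = 7.878 × 10^-4 mol
n(As2O3) in the whole flask = 7.878 × 10^-4 × 100.0/10.00 = 7.878 × 10^-3 mol
mass of As2O3 = 7.878 × 10^-3 × 197.84 = 1.559 g

1.559 g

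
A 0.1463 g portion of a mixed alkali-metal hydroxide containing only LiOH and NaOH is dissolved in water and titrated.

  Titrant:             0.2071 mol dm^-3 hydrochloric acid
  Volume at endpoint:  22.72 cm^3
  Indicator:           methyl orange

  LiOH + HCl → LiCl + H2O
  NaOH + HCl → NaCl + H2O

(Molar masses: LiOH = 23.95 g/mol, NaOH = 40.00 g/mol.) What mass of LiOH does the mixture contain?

0.06254 g

n(HCl) = 0.02272 × 0.2071 = 4.705 × 10^-3 mol
Let x = n(LiOH), y = n(NaOH).
Titrant: 1x + 1y = 4.705 × 10^-3;  mass: 23.95x + 40.00y = 0.1463
Solving, x = 2.611 × 10^-3 mol, y = 2.094 × 10^-3 mol
mass of LiOH = 2.611 × 10^-3 × 23.95 = 0.06254 g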